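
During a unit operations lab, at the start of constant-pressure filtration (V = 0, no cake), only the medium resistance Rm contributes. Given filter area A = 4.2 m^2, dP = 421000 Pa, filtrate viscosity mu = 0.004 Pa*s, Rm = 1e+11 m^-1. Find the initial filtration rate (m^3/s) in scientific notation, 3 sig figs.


rate = A * dP / (mu * Rm)
rate = 4.2 * 421000 / (0.004 * 1e+11)
rate = 1768200.0 / 4.000e+08
rate = 4.42e-03 m^3/s


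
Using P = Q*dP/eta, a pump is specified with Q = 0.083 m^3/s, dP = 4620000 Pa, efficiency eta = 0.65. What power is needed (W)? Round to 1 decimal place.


P = Q * dP / eta
P = 0.083 * 4620000 / 0.65
P = 383460.0 / 0.65
P = 589938.5 W


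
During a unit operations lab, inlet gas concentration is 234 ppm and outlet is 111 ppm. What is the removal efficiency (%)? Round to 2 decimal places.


Efficiency = (G_in - G_out) / G_in * 100%
Efficiency = (234 - 111) / 234 * 100
Efficiency = 123 / 234 * 100
Efficiency = 52.56%


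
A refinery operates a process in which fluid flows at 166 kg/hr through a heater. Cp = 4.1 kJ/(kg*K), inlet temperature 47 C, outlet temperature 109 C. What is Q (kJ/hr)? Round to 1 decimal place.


Q = m_dot * Cp * (T2 - T1)
Q = 166 * 4.1 * (109 - 47)
Q = 166 * 4.1 * 62
Q = 42197.2 kJ/hr


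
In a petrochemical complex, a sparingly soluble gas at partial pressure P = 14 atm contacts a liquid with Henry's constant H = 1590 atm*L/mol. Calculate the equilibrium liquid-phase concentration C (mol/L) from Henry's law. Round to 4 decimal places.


C = P / H
C = 14 / 1590
C = 0.0088 mol/L


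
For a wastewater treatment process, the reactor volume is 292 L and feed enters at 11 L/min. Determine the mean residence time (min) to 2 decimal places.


tau = V / v0
tau = 292 / 11
tau = 26.55 min


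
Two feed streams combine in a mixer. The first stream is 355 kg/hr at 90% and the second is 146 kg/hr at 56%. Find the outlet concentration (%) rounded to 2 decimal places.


Mass balance on solute: F1*x1 + F2*x2 = F3*x3
F3 = F1 + F2 = 355 + 146 = 501 kg/hr
x3 = (F1*x1 + F2*x2)/F3
x3 = (355*0.9 + 146*0.56) / 501
x3 = 80.09%


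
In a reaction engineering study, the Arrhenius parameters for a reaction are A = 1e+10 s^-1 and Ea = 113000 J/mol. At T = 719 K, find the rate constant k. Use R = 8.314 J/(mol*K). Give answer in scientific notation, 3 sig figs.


k = A * exp(-Ea/(R*T))
k = 1e+10 * exp(-113000 / (8.314 * 719))
k = 1e+10 * exp(-18.903383)
k = 6.17e+01


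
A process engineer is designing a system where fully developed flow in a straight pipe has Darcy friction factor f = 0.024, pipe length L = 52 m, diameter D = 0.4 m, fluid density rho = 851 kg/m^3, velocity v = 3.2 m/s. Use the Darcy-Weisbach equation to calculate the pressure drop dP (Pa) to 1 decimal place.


dP = f * (L/D) * (rho*v^2/2)
dP = 0.024 * (52/0.4) * (851*3.2^2/2)
L/D = 130.0
rho*v^2/2 = 851*10.24/2 = 4357.12
dP = 0.024 * 130.0 * 4357.12
dP = 13594.2 Pa


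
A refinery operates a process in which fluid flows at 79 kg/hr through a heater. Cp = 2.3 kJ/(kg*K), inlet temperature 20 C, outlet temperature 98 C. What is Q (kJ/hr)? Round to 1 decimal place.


Q = m_dot * Cp * (T2 - T1)
Q = 79 * 2.3 * (98 - 20)
Q = 79 * 2.3 * 78
Q = 14172.6 kJ/hr


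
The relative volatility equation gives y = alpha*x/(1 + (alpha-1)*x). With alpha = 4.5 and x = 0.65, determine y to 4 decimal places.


y = alpha*x / (1 + (alpha-1)*x)
y = 4.5*0.65 / (1 + (4.5-1)*0.65)
y = 2.925 / (1 + 2.275)
y = 2.925 / 3.275
y = 0.8931


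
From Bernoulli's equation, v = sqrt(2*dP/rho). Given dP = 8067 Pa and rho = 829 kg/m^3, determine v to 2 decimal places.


v = sqrt(2*dP/rho)
v = sqrt(2*8067/829)
v = sqrt(19.462002)
v = 4.41 m/s


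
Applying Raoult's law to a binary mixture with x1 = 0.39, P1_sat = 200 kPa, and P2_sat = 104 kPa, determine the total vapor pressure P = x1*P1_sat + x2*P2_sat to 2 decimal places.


P = x1*P1_sat + x2*P2_sat
x2 = 1 - x1 = 1 - 0.39 = 0.61
P = 0.39*200 + 0.61*104
P = 78.0 + 63.44
P = 141.44 kPa


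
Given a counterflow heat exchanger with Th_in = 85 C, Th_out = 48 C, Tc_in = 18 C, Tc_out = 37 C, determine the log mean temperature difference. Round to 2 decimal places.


dT1 = Th_in - Tc_out = 85 - 37 = 48
dT2 = Th_out - Tc_in = 48 - 18 = 30
LMTD = (dT1 - dT2) / ln(dT1/dT2)
LMTD = (48 - 30) / ln(48/30)
LMTD = 38.30 K


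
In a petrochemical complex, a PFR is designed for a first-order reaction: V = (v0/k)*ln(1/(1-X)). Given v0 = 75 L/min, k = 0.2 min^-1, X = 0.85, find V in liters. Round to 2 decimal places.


V = (v0/k) * ln(1/(1-X))
V = (75/0.2) * ln(1/(1-0.85))
V = 375.0 * ln(6.666667)
V = 375.0 * 1.89712
V = 711.42 L


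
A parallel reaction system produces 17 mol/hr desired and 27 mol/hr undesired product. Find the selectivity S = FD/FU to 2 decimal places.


S = desired product rate / undesired product rate
S = 17 / 27
S = 0.63


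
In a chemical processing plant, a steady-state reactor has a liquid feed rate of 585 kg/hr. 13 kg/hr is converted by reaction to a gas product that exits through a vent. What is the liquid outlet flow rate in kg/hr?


Steady-state mass balance on the main outlet: F_out = F_in - F_removed
F_out = 585 - 13
F_out = 572 kg/hr


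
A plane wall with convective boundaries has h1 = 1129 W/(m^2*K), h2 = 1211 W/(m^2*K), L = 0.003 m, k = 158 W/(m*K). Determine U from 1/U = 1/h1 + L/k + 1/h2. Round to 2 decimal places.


1/U = 1/h1 + L/k + 1/h2
1/U = 1/1129 + 0.003/158 + 1/1211
1/U = 0.0008857396 + 1.89873e-05 + 0.0008257638
1/U = 0.0017304907
U = 577.87 W/(m^2*K)


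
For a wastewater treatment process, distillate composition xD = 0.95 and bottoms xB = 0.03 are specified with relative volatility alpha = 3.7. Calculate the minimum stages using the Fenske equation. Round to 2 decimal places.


N_min = ln((xD*(1-xB))/(xB*(1-xD))) / ln(alpha)
Numerator inside ln: 0.9215 / 0.0015 = 614.333333
ln(614.333333) = 6.420538
ln(alpha) = ln(3.7) = 1.308333
N_min = 6.420538 / 1.308333 = 4.91


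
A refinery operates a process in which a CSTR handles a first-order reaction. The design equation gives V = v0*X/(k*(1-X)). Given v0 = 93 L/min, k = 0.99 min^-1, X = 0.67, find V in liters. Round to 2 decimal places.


V = v0 * X / (k * (1 - X))
V = 93 * 0.67 / (0.99 * (1 - 0.67))
V = 62.31 / (0.99 * 0.33)
V = 62.31 / 0.3267
V = 190.73 L


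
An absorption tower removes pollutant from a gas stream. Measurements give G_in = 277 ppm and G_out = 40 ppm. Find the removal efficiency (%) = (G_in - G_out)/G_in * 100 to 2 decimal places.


Efficiency = (G_in - G_out) / G_in * 100%
Efficiency = (277 - 40) / 277 * 100
Efficiency = 237 / 277 * 100
Efficiency = 85.56%


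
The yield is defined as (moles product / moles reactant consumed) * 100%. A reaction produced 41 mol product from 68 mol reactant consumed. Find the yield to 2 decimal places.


Yield = (moles product / moles consumed) * 100%
Yield = (41 / 68) * 100
Yield = 0.6029 * 100
Yield = 60.29%


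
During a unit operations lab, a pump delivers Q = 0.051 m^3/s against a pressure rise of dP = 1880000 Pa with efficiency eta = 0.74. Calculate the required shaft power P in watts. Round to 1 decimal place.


P = Q * dP / eta
P = 0.051 * 1880000 / 0.74
P = 95880.0 / 0.74
P = 129567.6 W


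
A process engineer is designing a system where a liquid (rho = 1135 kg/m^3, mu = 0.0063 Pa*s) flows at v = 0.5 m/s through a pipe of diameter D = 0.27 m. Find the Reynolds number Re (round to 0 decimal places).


Re = rho * v * D / mu
Re = 1135 * 0.5 * 0.27 / 0.0063
Re = 153.225 / 0.0063
Re = 24321


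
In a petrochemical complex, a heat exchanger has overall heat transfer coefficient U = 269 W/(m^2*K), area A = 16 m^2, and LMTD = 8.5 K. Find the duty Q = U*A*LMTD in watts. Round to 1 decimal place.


Q = U * A * LMTD
Q = 269 * 16 * 8.5
Q = 36584.0 W


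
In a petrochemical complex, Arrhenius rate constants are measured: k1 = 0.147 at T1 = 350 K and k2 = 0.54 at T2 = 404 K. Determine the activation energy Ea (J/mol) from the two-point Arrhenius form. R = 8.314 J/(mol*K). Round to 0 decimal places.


Ea = R * ln(k2/k1) / (1/T1 - 1/T2)
ln(k2/k1) = ln(0.54/0.147) = 1.3011366
1/T1 - 1/T2 = 1/350 - 1/404 = 0.000381895332
Ea = 8.314 * 1.3011366 / 0.000381895332
Ea = 28326 J/mol


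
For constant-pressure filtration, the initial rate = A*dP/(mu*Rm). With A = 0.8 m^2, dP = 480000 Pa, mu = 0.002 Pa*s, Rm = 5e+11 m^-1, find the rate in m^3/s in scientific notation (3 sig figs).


rate = A * dP / (mu * Rm)
rate = 0.8 * 480000 / (0.002 * 5e+11)
rate = 384000.0 / 1.000e+09
rate = 3.84e-04 m^3/s


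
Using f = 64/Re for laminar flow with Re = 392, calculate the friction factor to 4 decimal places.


f = 64 / Re
f = 64 / 392
f = 0.1633


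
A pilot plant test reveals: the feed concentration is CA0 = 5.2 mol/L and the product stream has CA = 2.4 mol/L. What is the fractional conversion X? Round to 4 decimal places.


X = (CA0 - CA) / CA0
X = (5.2 - 2.4) / 5.2
X = 2.8 / 5.2
X = 0.5385


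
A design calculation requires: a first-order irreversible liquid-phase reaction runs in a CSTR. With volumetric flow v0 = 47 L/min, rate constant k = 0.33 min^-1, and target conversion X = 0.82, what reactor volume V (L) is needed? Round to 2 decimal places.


V = v0 * X / (k * (1 - X))
V = 47 * 0.82 / (0.33 * (1 - 0.82))
V = 38.54 / (0.33 * 0.18)
V = 38.54 / 0.0594
V = 648.82 L


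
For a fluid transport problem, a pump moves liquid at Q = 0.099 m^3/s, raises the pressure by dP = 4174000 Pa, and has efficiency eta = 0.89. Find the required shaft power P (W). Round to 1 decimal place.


P = Q * dP / eta
P = 0.099 * 4174000 / 0.89
P = 413226.0 / 0.89
P = 464298.9 W


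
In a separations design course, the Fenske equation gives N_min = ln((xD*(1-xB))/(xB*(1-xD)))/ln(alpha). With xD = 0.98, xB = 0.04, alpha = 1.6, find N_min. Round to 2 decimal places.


N_min = ln((xD*(1-xB))/(xB*(1-xD))) / ln(alpha)
Numerator inside ln: 0.9408 / 0.0008 = 1176.0
ln(1176.0) = 7.069874
ln(alpha) = ln(1.6) = 0.470004
N_min = 7.069874 / 0.470004 = 15.04


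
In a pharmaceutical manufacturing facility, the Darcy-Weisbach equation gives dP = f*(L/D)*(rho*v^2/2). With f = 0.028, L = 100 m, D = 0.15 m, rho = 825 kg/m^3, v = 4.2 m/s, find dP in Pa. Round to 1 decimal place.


dP = f * (L/D) * (rho*v^2/2)
dP = 0.028 * (100/0.15) * (825*4.2^2/2)
L/D = 666.66666667
rho*v^2/2 = 825*17.64/2 = 7276.5
dP = 0.028 * 666.66666667 * 7276.5
dP = 135828.0 Pa


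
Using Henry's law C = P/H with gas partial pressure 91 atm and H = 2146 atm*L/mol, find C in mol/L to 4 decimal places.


C = P / H
C = 91 / 2146
C = 0.0424 mol/L


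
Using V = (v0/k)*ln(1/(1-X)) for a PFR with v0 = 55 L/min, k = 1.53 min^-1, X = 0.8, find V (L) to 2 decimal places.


V = (v0/k) * ln(1/(1-X))
V = (55/1.53) * ln(1/(1-0.8))
V = 35.947712 * ln(5.0)
V = 35.947712 * 1.609438
V = 57.86 L


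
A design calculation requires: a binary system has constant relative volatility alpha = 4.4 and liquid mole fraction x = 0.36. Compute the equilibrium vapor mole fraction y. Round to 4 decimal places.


y = alpha*x / (1 + (alpha-1)*x)
y = 4.4*0.36 / (1 + (4.4-1)*0.36)
y = 1.584 / (1 + 1.224)
y = 1.584 / 2.224
y = 0.7122


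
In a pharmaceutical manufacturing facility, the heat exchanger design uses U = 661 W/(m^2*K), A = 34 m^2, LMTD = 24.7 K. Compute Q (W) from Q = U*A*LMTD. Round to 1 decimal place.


Q = U * A * LMTD
Q = 661 * 34 * 24.7
Q = 555107.8 W


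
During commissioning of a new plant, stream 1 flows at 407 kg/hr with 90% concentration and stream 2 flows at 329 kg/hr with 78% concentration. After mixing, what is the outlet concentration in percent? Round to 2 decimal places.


Mass balance on solute: F1*x1 + F2*x2 = F3*x3
F3 = F1 + F2 = 407 + 329 = 736 kg/hr
x3 = (F1*x1 + F2*x2)/F3
x3 = (407*0.9 + 329*0.78) / 736
x3 = 84.64%


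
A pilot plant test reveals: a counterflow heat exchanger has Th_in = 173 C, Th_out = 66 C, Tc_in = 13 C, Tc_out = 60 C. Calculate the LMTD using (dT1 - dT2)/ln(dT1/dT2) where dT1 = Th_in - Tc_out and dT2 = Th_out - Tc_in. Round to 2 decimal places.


dT1 = Th_in - Tc_out = 173 - 60 = 113
dT2 = Th_out - Tc_in = 66 - 13 = 53
LMTD = (dT1 - dT2) / ln(dT1/dT2)
LMTD = (113 - 53) / ln(113/53)
LMTD = 79.25 K


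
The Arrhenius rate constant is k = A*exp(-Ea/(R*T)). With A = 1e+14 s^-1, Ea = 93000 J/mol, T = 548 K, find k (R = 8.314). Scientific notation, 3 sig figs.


k = A * exp(-Ea/(R*T))
k = 1e+14 * exp(-93000 / (8.314 * 548))
k = 1e+14 * exp(-20.41232)
k = 1.36e+05


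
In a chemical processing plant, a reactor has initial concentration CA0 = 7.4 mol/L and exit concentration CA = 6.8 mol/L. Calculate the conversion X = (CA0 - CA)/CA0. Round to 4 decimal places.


X = (CA0 - CA) / CA0
X = (7.4 - 6.8) / 7.4
X = 0.6 / 7.4
X = 0.0811


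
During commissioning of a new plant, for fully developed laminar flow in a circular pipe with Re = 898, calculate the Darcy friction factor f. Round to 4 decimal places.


f = 64 / Re
f = 64 / 898
f = 0.0713


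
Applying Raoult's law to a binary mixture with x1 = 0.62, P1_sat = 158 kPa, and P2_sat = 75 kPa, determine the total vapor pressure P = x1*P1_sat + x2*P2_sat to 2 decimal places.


P = x1*P1_sat + x2*P2_sat
x2 = 1 - x1 = 1 - 0.62 = 0.38
P = 0.62*158 + 0.38*75
P = 97.96 + 28.5
P = 126.46 kPa


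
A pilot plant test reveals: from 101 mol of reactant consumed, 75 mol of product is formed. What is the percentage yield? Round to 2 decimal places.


Yield = (moles product / moles consumed) * 100%
Yield = (75 / 101) * 100
Yield = 0.7426 * 100
Yield = 74.26%


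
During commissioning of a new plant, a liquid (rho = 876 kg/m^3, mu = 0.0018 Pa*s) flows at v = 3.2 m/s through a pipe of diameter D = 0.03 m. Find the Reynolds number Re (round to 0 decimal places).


Re = rho * v * D / mu
Re = 876 * 3.2 * 0.03 / 0.0018
Re = 84.096 / 0.0018
Re = 46720


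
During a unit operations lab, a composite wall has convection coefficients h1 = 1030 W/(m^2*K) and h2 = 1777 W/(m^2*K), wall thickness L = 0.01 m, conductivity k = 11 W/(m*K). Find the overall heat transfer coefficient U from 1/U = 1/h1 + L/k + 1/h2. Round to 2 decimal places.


1/U = 1/h1 + L/k + 1/h2
1/U = 1/1030 + 0.01/11 + 1/1777
1/U = 0.0009708738 + 0.0009090909 + 0.0005627462
1/U = 0.0024427109
U = 409.38 W/(m^2*K)


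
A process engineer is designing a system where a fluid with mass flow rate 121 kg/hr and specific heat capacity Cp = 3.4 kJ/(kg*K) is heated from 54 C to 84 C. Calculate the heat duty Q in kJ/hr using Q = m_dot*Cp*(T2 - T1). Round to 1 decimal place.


Q = m_dot * Cp * (T2 - T1)
Q = 121 * 3.4 * (84 - 54)
Q = 121 * 3.4 * 30
Q = 12342.0 kJ/hr


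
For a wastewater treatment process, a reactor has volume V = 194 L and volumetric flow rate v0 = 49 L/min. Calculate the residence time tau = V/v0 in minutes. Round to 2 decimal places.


tau = V / v0
tau = 194 / 49
tau = 3.96 min


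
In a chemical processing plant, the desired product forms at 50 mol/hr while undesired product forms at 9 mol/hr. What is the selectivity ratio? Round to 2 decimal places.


S = desired product rate / undesired product rate
S = 50 / 9
S = 5.56


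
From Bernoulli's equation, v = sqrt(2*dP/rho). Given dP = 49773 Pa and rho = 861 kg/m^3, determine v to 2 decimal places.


v = sqrt(2*dP/rho)
v = sqrt(2*49773/861)
v = sqrt(115.616725)
v = 10.75 m/s


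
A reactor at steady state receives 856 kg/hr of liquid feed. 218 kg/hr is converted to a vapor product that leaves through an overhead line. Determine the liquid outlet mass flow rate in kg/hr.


Steady-state mass balance on the main outlet: F_out = F_in - F_removed
F_out = 856 - 218
F_out = 638 kg/hr


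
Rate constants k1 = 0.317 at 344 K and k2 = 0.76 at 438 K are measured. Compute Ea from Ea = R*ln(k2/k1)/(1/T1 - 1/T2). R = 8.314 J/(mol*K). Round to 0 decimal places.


Ea = R * ln(k2/k1) / (1/T1 - 1/T2)
ln(k2/k1) = ln(0.76/0.317) = 0.8744167
1/T1 - 1/T2 = 1/344 - 1/438 = 0.000623871721
Ea = 8.314 * 0.8744167 / 0.000623871721
Ea = 11653 J/mol


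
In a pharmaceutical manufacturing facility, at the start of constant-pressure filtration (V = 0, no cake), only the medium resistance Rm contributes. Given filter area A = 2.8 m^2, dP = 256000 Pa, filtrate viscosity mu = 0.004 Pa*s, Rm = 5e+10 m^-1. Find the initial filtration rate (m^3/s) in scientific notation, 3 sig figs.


rate = A * dP / (mu * Rm)
rate = 2.8 * 256000 / (0.004 * 5e+10)
rate = 716800.0 / 2.000e+08
rate = 3.58e-03 m^3/s


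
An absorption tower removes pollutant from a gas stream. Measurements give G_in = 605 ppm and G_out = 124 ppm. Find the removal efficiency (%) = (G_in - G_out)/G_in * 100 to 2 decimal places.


Efficiency = (G_in - G_out) / G_in * 100%
Efficiency = (605 - 124) / 605 * 100
Efficiency = 481 / 605 * 100
Efficiency = 79.50%


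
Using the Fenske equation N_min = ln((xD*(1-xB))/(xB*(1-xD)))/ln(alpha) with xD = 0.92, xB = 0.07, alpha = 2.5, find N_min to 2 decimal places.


N_min = ln((xD*(1-xB))/(xB*(1-xD))) / ln(alpha)
Numerator inside ln: 0.8556 / 0.0056 = 152.785714
ln(152.785714) = 5.029036
ln(alpha) = ln(2.5) = 0.916291
N_min = 5.029036 / 0.916291 = 5.49


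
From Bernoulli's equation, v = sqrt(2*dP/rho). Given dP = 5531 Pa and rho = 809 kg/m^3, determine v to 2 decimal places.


v = sqrt(2*dP/rho)
v = sqrt(2*5531/809)
v = sqrt(13.673671)
v = 3.70 m/s


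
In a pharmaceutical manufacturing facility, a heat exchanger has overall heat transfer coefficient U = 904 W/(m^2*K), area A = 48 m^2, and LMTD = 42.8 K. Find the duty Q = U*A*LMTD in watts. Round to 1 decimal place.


Q = U * A * LMTD
Q = 904 * 48 * 42.8
Q = 1857177.6 W


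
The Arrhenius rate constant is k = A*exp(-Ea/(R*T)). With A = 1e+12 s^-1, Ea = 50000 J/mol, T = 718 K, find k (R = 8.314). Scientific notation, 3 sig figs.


k = A * exp(-Ea/(R*T))
k = 1e+12 * exp(-50000 / (8.314 * 718))
k = 1e+12 * exp(-8.375978)
k = 2.30e+08


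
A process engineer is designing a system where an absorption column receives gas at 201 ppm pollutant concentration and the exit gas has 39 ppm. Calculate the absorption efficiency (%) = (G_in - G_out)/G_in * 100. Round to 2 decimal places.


Efficiency = (G_in - G_out) / G_in * 100%
Efficiency = (201 - 39) / 201 * 100
Efficiency = 162 / 201 * 100
Efficiency = 80.60%


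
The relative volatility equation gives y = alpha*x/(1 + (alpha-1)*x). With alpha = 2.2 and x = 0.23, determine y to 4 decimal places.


y = alpha*x / (1 + (alpha-1)*x)
y = 2.2*0.23 / (1 + (2.2-1)*0.23)
y = 0.506 / (1 + 0.276)
y = 0.506 / 1.276
y = 0.3966


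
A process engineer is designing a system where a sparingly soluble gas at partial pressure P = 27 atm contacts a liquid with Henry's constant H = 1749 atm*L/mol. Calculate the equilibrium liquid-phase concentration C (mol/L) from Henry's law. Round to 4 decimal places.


C = P / H
C = 27 / 1749
C = 0.0154 mol/L


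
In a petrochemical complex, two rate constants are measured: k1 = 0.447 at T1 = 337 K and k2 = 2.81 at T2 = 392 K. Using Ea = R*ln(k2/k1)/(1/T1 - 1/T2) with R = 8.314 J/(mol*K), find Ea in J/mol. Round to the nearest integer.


Ea = R * ln(k2/k1) / (1/T1 - 1/T2)
ln(k2/k1) = ln(2.81/0.447) = 1.8383812
1/T1 - 1/T2 = 1/337 - 1/392 = 0.000416338642
Ea = 8.314 * 1.8383812 / 0.000416338642
Ea = 36711 J/mol


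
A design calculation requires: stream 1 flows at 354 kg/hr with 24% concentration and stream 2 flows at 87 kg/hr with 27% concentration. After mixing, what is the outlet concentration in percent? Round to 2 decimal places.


Mass balance on solute: F1*x1 + F2*x2 = F3*x3
F3 = F1 + F2 = 354 + 87 = 441 kg/hr
x3 = (F1*x1 + F2*x2)/F3
x3 = (354*0.24 + 87*0.27) / 441
x3 = 24.59%


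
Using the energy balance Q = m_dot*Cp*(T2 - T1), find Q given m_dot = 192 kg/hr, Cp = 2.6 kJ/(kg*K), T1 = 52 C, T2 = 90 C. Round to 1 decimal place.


Q = m_dot * Cp * (T2 - T1)
Q = 192 * 2.6 * (90 - 52)
Q = 192 * 2.6 * 38
Q = 18969.6 kJ/hr


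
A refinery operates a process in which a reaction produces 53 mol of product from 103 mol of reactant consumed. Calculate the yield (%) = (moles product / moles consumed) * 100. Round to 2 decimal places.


Yield = (moles product / moles consumed) * 100%
Yield = (53 / 103) * 100
Yield = 0.5146 * 100
Yield = 51.46%


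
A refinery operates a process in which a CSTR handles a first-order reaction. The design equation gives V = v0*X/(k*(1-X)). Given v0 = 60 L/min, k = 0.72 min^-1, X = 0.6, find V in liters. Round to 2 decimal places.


V = v0 * X / (k * (1 - X))
V = 60 * 0.6 / (0.72 * (1 - 0.6))
V = 36.0 / (0.72 * 0.4)
V = 36.0 / 0.288
V = 125.00 L


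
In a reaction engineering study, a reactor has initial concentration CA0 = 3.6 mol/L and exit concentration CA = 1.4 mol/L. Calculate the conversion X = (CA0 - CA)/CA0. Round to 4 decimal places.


X = (CA0 - CA) / CA0
X = (3.6 - 1.4) / 3.6
X = 2.2 / 3.6
X = 0.6111


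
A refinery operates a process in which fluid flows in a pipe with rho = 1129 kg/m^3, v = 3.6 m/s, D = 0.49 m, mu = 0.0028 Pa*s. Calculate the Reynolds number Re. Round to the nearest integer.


Re = rho * v * D / mu
Re = 1129 * 3.6 * 0.49 / 0.0028
Re = 1991.556 / 0.0028
Re = 711270


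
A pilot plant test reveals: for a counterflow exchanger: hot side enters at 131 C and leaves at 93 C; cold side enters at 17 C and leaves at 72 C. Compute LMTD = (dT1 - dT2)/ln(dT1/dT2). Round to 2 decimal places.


dT1 = Th_in - Tc_out = 131 - 72 = 59
dT2 = Th_out - Tc_in = 93 - 17 = 76
LMTD = (dT1 - dT2) / ln(dT1/dT2)
LMTD = (59 - 76) / ln(59/76)
LMTD = 67.14 K


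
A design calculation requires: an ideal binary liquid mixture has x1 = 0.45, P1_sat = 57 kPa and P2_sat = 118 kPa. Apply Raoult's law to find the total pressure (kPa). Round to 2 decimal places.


P = x1*P1_sat + x2*P2_sat
x2 = 1 - x1 = 1 - 0.45 = 0.55
P = 0.45*57 + 0.55*118
P = 25.65 + 64.9
P = 90.55 kPa


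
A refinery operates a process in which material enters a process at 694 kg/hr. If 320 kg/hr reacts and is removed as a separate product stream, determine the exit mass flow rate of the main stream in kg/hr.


Steady-state mass balance on the main outlet: F_out = F_in - F_removed
F_out = 694 - 320
F_out = 374 kg/hr


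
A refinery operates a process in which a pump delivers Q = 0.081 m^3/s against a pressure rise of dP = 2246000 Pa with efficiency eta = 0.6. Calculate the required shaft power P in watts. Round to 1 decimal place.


P = Q * dP / eta
P = 0.081 * 2246000 / 0.6
P = 181926.0 / 0.6
P = 303210.0 W


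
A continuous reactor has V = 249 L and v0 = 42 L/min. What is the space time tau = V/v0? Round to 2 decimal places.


tau = V / v0
tau = 249 / 42
tau = 5.93 min


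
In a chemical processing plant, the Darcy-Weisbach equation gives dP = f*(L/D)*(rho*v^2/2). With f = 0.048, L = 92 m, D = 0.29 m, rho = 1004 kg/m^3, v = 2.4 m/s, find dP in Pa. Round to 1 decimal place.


dP = f * (L/D) * (rho*v^2/2)
dP = 0.048 * (92/0.29) * (1004*2.4^2/2)
L/D = 317.24137931
rho*v^2/2 = 1004*5.76/2 = 2891.52
dP = 0.048 * 317.24137931 * 2891.52
dP = 44030.9 Pa


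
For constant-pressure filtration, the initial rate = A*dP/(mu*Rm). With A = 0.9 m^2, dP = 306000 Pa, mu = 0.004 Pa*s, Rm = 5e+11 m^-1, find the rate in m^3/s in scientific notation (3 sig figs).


rate = A * dP / (mu * Rm)
rate = 0.9 * 306000 / (0.004 * 5e+11)
rate = 275400.0 / 2.000e+09
rate = 1.38e-04 m^3/s


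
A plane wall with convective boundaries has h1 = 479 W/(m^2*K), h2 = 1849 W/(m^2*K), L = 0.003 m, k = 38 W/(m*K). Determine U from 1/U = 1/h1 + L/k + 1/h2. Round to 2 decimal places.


1/U = 1/h1 + L/k + 1/h2
1/U = 1/479 + 0.003/38 + 1/1849
1/U = 0.0020876827 + 7.89474e-05 + 0.0005408329
1/U = 0.002707463
U = 369.35 W/(m^2*K)


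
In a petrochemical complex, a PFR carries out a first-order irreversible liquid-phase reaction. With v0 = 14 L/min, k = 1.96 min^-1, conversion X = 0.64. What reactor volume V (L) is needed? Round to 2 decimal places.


V = (v0/k) * ln(1/(1-X))
V = (14/1.96) * ln(1/(1-0.64))
V = 7.142857 * ln(2.777778)
V = 7.142857 * 1.021651
V = 7.30 L


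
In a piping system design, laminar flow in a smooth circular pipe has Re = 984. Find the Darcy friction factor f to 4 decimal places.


f = 64 / Re
f = 64 / 984
f = 0.0650


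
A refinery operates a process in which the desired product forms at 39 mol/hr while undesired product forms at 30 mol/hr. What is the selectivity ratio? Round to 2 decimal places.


S = desired product rate / undesired product rate
S = 39 / 30
S = 1.30


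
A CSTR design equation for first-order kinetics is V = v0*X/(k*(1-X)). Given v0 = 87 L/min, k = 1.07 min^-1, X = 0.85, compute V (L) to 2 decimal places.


V = v0 * X / (k * (1 - X))
V = 87 * 0.85 / (1.07 * (1 - 0.85))
V = 73.95 / (1.07 * 0.15)
V = 73.95 / 0.1605
V = 460.75 L


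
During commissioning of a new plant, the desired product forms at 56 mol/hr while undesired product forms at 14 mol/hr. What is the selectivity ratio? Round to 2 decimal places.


S = desired product rate / undesired product rate
S = 56 / 14
S = 4.00


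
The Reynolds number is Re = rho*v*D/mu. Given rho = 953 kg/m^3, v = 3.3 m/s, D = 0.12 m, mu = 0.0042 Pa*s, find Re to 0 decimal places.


Re = rho * v * D / mu
Re = 953 * 3.3 * 0.12 / 0.0042
Re = 377.388 / 0.0042
Re = 89854


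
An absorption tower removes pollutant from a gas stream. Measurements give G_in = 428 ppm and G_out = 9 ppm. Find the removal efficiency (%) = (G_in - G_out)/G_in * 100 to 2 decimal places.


Efficiency = (G_in - G_out) / G_in * 100%
Efficiency = (428 - 9) / 428 * 100
Efficiency = 419 / 428 * 100
Efficiency = 97.90%


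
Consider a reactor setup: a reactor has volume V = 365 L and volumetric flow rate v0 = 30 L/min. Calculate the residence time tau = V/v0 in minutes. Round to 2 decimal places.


tau = V / v0
tau = 365 / 30
tau = 12.17 min


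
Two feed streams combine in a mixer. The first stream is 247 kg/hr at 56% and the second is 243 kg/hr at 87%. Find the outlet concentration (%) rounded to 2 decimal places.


Mass balance on solute: F1*x1 + F2*x2 = F3*x3
F3 = F1 + F2 = 247 + 243 = 490 kg/hr
x3 = (F1*x1 + F2*x2)/F3
x3 = (247*0.56 + 243*0.87) / 490
x3 = 71.37%


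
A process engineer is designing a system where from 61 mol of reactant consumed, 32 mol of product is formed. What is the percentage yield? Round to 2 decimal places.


Yield = (moles product / moles consumed) * 100%
Yield = (32 / 61) * 100
Yield = 0.5246 * 100
Yield = 52.46%


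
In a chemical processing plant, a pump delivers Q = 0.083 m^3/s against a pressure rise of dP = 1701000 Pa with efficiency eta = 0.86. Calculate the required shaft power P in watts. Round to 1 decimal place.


P = Q * dP / eta
P = 0.083 * 1701000 / 0.86
P = 141183.0 / 0.86
P = 164166.3 W


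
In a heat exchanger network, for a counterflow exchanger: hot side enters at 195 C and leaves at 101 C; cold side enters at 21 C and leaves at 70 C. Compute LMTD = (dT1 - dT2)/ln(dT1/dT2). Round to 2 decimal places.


dT1 = Th_in - Tc_out = 195 - 70 = 125
dT2 = Th_out - Tc_in = 101 - 21 = 80
LMTD = (dT1 - dT2) / ln(dT1/dT2)
LMTD = (125 - 80) / ln(125/80)
LMTD = 100.83 K


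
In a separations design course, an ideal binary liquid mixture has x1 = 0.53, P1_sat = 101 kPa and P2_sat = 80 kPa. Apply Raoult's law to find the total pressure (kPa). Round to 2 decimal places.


P = x1*P1_sat + x2*P2_sat
x2 = 1 - x1 = 1 - 0.53 = 0.47
P = 0.53*101 + 0.47*80
P = 53.53 + 37.6
P = 91.13 kPa


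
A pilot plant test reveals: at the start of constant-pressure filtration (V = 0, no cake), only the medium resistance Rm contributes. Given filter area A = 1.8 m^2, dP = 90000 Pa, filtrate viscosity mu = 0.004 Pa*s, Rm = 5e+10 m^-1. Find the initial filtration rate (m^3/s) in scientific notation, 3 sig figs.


rate = A * dP / (mu * Rm)
rate = 1.8 * 90000 / (0.004 * 5e+10)
rate = 162000.0 / 2.000e+08
rate = 8.10e-04 m^3/s


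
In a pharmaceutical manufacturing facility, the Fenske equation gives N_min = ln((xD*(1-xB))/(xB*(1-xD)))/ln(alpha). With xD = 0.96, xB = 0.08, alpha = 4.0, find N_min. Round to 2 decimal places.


N_min = ln((xD*(1-xB))/(xB*(1-xD))) / ln(alpha)
Numerator inside ln: 0.8832 / 0.0032 = 276.0
ln(276.0) = 5.620401
ln(alpha) = ln(4.0) = 1.386294
N_min = 5.620401 / 1.386294 = 4.05


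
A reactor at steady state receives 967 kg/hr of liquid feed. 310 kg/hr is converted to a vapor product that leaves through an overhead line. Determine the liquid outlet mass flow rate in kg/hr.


Steady-state mass balance on the main outlet: F_out = F_in - F_removed
F_out = 967 - 310
F_out = 657 kg/hr


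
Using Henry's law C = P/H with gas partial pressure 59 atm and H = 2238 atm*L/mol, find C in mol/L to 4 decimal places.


C = P / H
C = 59 / 2238
C = 0.0264 mol/L


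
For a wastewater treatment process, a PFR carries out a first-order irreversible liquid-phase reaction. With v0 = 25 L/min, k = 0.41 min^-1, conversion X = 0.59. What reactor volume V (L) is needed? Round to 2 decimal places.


V = (v0/k) * ln(1/(1-X))
V = (25/0.41) * ln(1/(1-0.59))
V = 60.97561 * ln(2.439024)
V = 60.97561 * 0.891598
V = 54.37 L


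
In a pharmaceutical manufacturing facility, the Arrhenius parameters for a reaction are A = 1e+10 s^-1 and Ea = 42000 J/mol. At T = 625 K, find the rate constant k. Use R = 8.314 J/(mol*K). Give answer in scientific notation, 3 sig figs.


k = A * exp(-Ea/(R*T))
k = 1e+10 * exp(-42000 / (8.314 * 625))
k = 1e+10 * exp(-8.082752)
k = 3.09e+06


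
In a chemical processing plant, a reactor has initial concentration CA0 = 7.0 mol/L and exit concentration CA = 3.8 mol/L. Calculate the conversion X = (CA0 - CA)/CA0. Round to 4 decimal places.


X = (CA0 - CA) / CA0
X = (7.0 - 3.8) / 7.0
X = 3.2 / 7.0
X = 0.4571


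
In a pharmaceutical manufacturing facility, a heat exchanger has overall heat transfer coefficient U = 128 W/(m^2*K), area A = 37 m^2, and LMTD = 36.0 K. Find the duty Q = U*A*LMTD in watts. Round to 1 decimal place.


Q = U * A * LMTD
Q = 128 * 37 * 36.0
Q = 170496.0 W


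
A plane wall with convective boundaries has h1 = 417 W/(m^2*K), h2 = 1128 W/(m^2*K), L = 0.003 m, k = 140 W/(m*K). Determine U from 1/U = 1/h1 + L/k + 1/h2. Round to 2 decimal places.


1/U = 1/h1 + L/k + 1/h2
1/U = 1/417 + 0.003/140 + 1/1128
1/U = 0.0023980815 + 2.14286e-05 + 0.0008865248
1/U = 0.0033060349
U = 302.48 W/(m^2*K)


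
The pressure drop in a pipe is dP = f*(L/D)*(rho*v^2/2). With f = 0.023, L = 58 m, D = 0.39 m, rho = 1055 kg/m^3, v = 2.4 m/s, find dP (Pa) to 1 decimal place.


dP = f * (L/D) * (rho*v^2/2)
dP = 0.023 * (58/0.39) * (1055*2.4^2/2)
L/D = 148.71794872
rho*v^2/2 = 1055*5.76/2 = 3038.4
dP = 0.023 * 148.71794872 * 3038.4
dP = 10392.9 Pa


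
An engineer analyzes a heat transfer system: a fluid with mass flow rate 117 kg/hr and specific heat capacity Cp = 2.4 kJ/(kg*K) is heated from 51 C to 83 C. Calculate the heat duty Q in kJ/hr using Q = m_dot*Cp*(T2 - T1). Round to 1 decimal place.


Q = m_dot * Cp * (T2 - T1)
Q = 117 * 2.4 * (83 - 51)
Q = 117 * 2.4 * 32
Q = 8985.6 kJ/hr


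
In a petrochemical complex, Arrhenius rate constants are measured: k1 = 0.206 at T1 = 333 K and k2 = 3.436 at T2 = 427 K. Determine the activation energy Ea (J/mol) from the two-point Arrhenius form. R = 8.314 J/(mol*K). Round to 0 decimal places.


Ea = R * ln(k2/k1) / (1/T1 - 1/T2)
ln(k2/k1) = ln(3.436/0.206) = 2.8141871
1/T1 - 1/T2 = 1/333 - 1/427 = 0.000661082628
Ea = 8.314 * 2.8141871 / 0.000661082628
Ea = 35392 J/mol


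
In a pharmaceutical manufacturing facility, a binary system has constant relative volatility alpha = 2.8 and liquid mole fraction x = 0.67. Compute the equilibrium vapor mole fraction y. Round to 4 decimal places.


y = alpha*x / (1 + (alpha-1)*x)
y = 2.8*0.67 / (1 + (2.8-1)*0.67)
y = 1.876 / (1 + 1.206)
y = 1.876 / 2.206
y = 0.8504


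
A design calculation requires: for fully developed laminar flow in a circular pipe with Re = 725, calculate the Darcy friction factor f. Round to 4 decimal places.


f = 64 / Re
f = 64 / 725
f = 0.0883


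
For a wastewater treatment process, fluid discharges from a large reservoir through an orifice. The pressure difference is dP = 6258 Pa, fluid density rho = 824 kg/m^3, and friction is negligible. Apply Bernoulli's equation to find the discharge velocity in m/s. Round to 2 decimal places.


v = sqrt(2*dP/rho)
v = sqrt(2*6258/824)
v = sqrt(15.18932)
v = 3.90 m/s


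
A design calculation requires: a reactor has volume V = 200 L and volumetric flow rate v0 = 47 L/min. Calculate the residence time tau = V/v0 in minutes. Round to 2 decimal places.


tau = V / v0
tau = 200 / 47
tau = 4.26 min


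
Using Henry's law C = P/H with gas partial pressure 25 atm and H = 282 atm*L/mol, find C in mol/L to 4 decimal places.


C = P / H
C = 25 / 282
C = 0.0887 mol/L


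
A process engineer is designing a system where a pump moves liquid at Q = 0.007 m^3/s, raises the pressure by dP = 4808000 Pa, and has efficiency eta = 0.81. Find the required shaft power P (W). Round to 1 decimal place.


P = Q * dP / eta
P = 0.007 * 4808000 / 0.81
P = 33656.0 / 0.81
P = 41550.6 W


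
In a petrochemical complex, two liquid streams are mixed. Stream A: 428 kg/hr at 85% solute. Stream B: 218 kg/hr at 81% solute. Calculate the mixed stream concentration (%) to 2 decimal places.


Mass balance on solute: F1*x1 + F2*x2 = F3*x3
F3 = F1 + F2 = 428 + 218 = 646 kg/hr
x3 = (F1*x1 + F2*x2)/F3
x3 = (428*0.85 + 218*0.81) / 646
x3 = 83.65%


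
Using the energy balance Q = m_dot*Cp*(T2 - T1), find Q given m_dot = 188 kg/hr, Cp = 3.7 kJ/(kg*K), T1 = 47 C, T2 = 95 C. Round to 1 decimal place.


Q = m_dot * Cp * (T2 - T1)
Q = 188 * 3.7 * (95 - 47)
Q = 188 * 3.7 * 48
Q = 33388.8 kJ/hr


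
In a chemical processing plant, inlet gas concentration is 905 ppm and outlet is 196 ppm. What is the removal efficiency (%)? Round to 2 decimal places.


Efficiency = (G_in - G_out) / G_in * 100%
Efficiency = (905 - 196) / 905 * 100
Efficiency = 709 / 905 * 100
Efficiency = 78.34%


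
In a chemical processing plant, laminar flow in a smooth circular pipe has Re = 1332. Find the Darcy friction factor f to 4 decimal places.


f = 64 / Re
f = 64 / 1332
f = 0.0480


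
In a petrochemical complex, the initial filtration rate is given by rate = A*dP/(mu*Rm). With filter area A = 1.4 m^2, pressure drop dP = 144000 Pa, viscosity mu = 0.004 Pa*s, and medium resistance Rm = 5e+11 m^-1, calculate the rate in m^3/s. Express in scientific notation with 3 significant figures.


rate = A * dP / (mu * Rm)
rate = 1.4 * 144000 / (0.004 * 5e+11)
rate = 201600.0 / 2.000e+09
rate = 1.01e-04 m^3/s


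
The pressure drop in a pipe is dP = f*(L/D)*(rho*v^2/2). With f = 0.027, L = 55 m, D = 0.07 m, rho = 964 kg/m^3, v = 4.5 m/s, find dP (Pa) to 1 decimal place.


dP = f * (L/D) * (rho*v^2/2)
dP = 0.027 * (55/0.07) * (964*4.5^2/2)
L/D = 785.71428571
rho*v^2/2 = 964*20.25/2 = 9760.5
dP = 0.027 * 785.71428571 * 9760.5
dP = 207062.0 Pa


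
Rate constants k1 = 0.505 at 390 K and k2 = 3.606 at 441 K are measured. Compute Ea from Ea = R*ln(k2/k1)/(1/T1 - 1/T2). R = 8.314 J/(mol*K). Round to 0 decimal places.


Ea = R * ln(k2/k1) / (1/T1 - 1/T2)
ln(k2/k1) = ln(3.606/0.505) = 1.965796
1/T1 - 1/T2 = 1/390 - 1/441 = 0.000296528868
Ea = 8.314 * 1.965796 / 0.000296528868
Ea = 55116 J/mol


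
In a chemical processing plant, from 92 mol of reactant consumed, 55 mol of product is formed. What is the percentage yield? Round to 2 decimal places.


Yield = (moles product / moles consumed) * 100%
Yield = (55 / 92) * 100
Yield = 0.5978 * 100
Yield = 59.78%


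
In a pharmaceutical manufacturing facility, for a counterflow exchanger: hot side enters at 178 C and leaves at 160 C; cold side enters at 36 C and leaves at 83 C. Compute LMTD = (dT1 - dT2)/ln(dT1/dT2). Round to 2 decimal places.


dT1 = Th_in - Tc_out = 178 - 83 = 95
dT2 = Th_out - Tc_in = 160 - 36 = 124
LMTD = (dT1 - dT2) / ln(dT1/dT2)
LMTD = (95 - 124) / ln(95/124)
LMTD = 108.86 K


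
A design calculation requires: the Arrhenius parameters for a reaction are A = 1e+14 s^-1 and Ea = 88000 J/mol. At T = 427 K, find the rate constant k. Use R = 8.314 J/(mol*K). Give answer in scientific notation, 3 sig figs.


k = A * exp(-Ea/(R*T))
k = 1e+14 * exp(-88000 / (8.314 * 427))
k = 1e+14 * exp(-24.788188)
k = 1.72e+03


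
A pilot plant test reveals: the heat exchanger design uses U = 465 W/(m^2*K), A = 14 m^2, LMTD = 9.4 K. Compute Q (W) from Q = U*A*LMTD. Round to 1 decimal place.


Q = U * A * LMTD
Q = 465 * 14 * 9.4
Q = 61194.0 W


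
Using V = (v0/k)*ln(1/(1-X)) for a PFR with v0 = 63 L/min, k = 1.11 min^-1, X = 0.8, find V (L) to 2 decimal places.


V = (v0/k) * ln(1/(1-X))
V = (63/1.11) * ln(1/(1-0.8))
V = 56.756757 * ln(5.0)
V = 56.756757 * 1.609438
V = 91.35 L


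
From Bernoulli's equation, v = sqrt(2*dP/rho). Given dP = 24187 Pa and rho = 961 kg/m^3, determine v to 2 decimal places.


v = sqrt(2*dP/rho)
v = sqrt(2*24187/961)
v = sqrt(50.337149)
v = 7.09 m/s


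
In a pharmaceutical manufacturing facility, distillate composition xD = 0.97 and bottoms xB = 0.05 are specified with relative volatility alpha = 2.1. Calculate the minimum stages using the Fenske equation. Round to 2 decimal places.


N_min = ln((xD*(1-xB))/(xB*(1-xD))) / ln(alpha)
Numerator inside ln: 0.9215 / 0.0015 = 614.333333
ln(614.333333) = 6.420538
ln(alpha) = ln(2.1) = 0.741937
N_min = 6.420538 / 0.741937 = 8.65


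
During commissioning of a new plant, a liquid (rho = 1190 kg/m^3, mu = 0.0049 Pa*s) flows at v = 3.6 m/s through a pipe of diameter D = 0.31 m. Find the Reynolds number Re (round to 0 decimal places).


Re = rho * v * D / mu
Re = 1190 * 3.6 * 0.31 / 0.0049
Re = 1328.04 / 0.0049
Re = 271029


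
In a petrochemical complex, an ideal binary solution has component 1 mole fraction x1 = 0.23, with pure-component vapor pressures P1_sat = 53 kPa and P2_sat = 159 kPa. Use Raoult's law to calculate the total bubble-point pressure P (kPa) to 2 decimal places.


P = x1*P1_sat + x2*P2_sat
x2 = 1 - x1 = 1 - 0.23 = 0.77
P = 0.23*53 + 0.77*159
P = 12.19 + 122.43
P = 134.62 kPa


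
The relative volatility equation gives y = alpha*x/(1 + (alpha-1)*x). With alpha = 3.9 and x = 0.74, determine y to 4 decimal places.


y = alpha*x / (1 + (alpha-1)*x)
y = 3.9*0.74 / (1 + (3.9-1)*0.74)
y = 2.886 / (1 + 2.146)
y = 2.886 / 3.146
y = 0.9174


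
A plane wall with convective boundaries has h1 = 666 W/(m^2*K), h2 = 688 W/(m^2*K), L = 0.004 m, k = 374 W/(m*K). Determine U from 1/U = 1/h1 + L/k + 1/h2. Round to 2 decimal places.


1/U = 1/h1 + L/k + 1/h2
1/U = 1/666 + 0.004/374 + 1/688
1/U = 0.0015015015 + 1.06952e-05 + 0.0014534884
1/U = 0.0029656851
U = 337.19 W/(m^2*K)


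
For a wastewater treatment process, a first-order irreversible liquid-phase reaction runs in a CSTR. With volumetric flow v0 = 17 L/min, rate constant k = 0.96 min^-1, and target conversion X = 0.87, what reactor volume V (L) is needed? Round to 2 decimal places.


V = v0 * X / (k * (1 - X))
V = 17 * 0.87 / (0.96 * (1 - 0.87))
V = 14.79 / (0.96 * 0.13)
V = 14.79 / 0.1248
V = 118.51 L


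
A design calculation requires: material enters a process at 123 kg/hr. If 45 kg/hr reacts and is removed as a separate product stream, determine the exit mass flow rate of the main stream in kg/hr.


Steady-state mass balance on the main outlet: F_out = F_in - F_removed
F_out = 123 - 45
F_out = 78 kg/hr


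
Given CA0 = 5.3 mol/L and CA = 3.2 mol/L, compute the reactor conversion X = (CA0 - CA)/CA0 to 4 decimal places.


X = (CA0 - CA) / CA0
X = (5.3 - 3.2) / 5.3
X = 2.1 / 5.3
X = 0.3962


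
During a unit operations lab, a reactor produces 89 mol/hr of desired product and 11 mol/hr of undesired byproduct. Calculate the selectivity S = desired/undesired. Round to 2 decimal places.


S = desired product rate / undesired product rate
S = 89 / 11
S = 8.09
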